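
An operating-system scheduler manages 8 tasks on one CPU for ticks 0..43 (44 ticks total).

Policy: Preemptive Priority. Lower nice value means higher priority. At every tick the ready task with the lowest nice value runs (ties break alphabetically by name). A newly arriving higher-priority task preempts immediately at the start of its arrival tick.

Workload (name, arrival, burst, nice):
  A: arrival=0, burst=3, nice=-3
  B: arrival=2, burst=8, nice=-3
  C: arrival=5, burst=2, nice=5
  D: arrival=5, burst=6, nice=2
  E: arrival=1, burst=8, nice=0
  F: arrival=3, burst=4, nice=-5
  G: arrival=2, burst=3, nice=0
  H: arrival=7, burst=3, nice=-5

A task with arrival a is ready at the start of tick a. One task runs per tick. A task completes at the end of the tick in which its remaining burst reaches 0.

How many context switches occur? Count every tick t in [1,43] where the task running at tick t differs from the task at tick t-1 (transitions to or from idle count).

t=0: ready={A} → run A
t=1: ready={A,E} → run A
t=2: ready={A,B,E,G} → run A
t=3: ready={B,E,F,G} → run F
t=4: ready={B,E,F,G} → run F
t=5: ready={B,C,D,E,F,G} → run F
t=6: ready={B,C,D,E,F,G} → run F
t=7: ready={B,C,D,E,G,H} → run H
t=8: ready={B,C,D,E,G,H} → run H
t=9: ready={B,C,D,E,G,H} → run H
t=10: ready={B,C,D,E,G} → run B
t=11: ready={B,C,D,E,G} → run B
t=12: ready={B,C,D,E,G} → run B
t=13: ready={B,C,D,E,G} → run B
t=14: ready={B,C,D,E,G} → run B
t=15: ready={B,C,D,E,G} → run B
t=16: ready={B,C,D,E,G} → run B
t=17: ready={B,C,D,E,G} → run B
t=18: ready={C,D,E,G} → run E
t=19: ready={C,D,E,G} → run E
t=20: ready={C,D,E,G} → run E
t=21: ready={C,D,E,G} → run E
t=22: ready={C,D,E,G} → run E
t=23: ready={C,D,E,G} → run E
t=24: ready={C,D,E,G} → run E
t=25: ready={C,D,E,G} → run E
t=26: ready={C,D,G} → run G
t=27: ready={C,D,G} → run G
t=28: ready={C,D,G} → run G
t=29: ready={C,D} → run D
t=30: ready={C,D} → run D
t=31: ready={C,D} → run D
t=32: ready={C,D} → run D
t=33: ready={C,D} → run D
t=34: ready={C,D} → run D
t=35: ready={C} → run C
t=36: ready={C} → run C
t=37: (idle)
t=38: (idle)
t=39: (idle)
t=40: (idle)
t=41: (idle)
t=42: (idle)
t=43: (idle)

context switches = 8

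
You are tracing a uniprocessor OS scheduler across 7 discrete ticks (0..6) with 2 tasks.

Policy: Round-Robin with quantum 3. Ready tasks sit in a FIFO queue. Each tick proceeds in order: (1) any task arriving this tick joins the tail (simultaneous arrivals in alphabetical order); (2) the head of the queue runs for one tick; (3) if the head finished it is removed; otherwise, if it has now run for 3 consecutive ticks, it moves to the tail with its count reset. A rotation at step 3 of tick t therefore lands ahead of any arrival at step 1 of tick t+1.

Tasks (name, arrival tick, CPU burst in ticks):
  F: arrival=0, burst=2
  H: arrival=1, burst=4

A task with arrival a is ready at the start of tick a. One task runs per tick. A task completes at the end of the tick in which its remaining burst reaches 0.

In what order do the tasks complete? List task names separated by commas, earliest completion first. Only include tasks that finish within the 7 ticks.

completion order = F, H

t=0: queue=[F] q_used=0 → run F
t=1: queue=[F,H] q_used=1 → run F
t=2: queue=[H] q_used=0 → run H
t=3: queue=[H] q_used=1 → run H
t=4: queue=[H] q_used=2 → run H
t=5: queue=[H] q_used=0 → run H
t=6: (idle)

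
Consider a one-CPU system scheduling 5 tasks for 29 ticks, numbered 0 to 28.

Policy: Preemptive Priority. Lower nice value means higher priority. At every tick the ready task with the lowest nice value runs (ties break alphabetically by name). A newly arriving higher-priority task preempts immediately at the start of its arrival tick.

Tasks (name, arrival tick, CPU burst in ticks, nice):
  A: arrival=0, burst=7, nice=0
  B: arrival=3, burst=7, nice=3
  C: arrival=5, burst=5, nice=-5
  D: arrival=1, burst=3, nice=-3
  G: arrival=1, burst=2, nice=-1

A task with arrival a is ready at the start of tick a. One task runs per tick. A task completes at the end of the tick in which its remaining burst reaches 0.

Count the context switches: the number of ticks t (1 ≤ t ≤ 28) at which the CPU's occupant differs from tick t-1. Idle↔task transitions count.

context switches = 7

t=0: ready={A} → run A
t=1: ready={A,D,G} → run D
t=2: ready={A,D,G} → run D
t=3: ready={A,B,D,G} → run D
t=4: ready={A,B,G} → run G
t=5: ready={A,B,C,G} → run C
t=6: ready={A,B,C,G} → run C
t=7: ready={A,B,C,G} → run C
t=8: ready={A,B,C,G} → run C
t=9: ready={A,B,C,G} → run C
t=10: ready={A,B,G} → run G
t=11: ready={A,B} → run A
t=12: ready={A,B} → run A
t=13: ready={A,B} → run A
t=14: ready={A,B} → run A
t=15: ready={A,B} → run A
t=16: ready={A,B} → run A
t=17: ready={B} → run B
t=18: ready={B} → run B
t=19: ready={B} → run B
t=20: ready={B} → run B
t=21: ready={B} → run B
t=22: ready={B} → run B
t=23: ready={B} → run B
t=24: (idle)
t=25: (idle)
t=26: (idle)
t=27: (idle)
t=28: (idle)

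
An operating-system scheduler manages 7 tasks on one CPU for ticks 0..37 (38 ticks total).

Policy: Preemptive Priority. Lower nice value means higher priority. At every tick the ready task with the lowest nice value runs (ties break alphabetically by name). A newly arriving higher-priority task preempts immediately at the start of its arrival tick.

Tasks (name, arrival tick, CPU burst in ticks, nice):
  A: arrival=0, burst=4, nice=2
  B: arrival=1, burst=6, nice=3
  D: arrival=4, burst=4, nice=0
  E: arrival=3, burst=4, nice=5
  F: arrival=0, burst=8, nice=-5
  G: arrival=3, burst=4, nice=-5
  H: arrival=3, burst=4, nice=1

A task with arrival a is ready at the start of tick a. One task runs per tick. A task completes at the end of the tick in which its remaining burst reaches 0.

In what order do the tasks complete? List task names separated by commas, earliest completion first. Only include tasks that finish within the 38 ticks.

completion order = F, G, D, H, A, B, E

t=0: ready={A,F} → run F
t=1: ready={A,B,F} → run F
t=2: ready={A,B,F} → run F
t=3: ready={A,B,E,F,G,H} → run F
t=4: ready={A,B,D,E,F,G,H} → run F
t=5: ready={A,B,D,E,F,G,H} → run F
t=6: ready={A,B,D,E,F,G,H} → run F
t=7: ready={A,B,D,E,F,G,H} → run F
t=8: ready={A,B,D,E,G,H} → run G
t=9: ready={A,B,D,E,G,H} → run G
t=10: ready={A,B,D,E,G,H} → run G
t=11: ready={A,B,D,E,G,H} → run G
t=12: ready={A,B,D,E,H} → run D
t=13: ready={A,B,D,E,H} → run D
t=14: ready={A,B,D,E,H} → run D
t=15: ready={A,B,D,E,H} → run D
t=16: ready={A,B,E,H} → run H
t=17: ready={A,B,E,H} → run H
t=18: ready={A,B,E,H} → run H
t=19: ready={A,B,E,H} → run H
t=20: ready={A,B,E} → run A
t=21: ready={A,B,E} → run A
t=22: ready={A,B,E} → run A
t=23: ready={A,B,E} → run A
t=24: ready={B,E} → run B
t=25: ready={B,E} → run B
t=26: ready={B,E} → run B
t=27: ready={B,E} → run B
t=28: ready={B,E} → run B
t=29: ready={B,E} → run B
t=30: ready={E} → run E
t=31: ready={E} → run E
t=32: ready={E} → run E
t=33: ready={E} → run E
t=34: (idle)
t=35: (idle)
t=36: (idle)
t=37: (idle)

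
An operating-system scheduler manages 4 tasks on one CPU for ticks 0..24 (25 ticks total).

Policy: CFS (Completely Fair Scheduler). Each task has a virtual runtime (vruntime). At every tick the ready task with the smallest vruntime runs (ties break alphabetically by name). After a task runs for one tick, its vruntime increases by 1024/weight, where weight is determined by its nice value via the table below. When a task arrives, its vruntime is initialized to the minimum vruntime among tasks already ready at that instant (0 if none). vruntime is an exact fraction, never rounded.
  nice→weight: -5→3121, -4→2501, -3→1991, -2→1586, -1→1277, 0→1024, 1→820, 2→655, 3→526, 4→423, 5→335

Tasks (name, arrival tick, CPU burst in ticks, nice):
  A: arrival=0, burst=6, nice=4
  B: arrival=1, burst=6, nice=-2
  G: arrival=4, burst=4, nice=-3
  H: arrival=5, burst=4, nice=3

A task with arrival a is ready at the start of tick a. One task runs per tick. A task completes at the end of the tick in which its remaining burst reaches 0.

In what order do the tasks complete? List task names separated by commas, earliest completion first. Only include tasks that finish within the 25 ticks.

t=0: vr[A=0] → run A
t=1: vr[A=1024/423 B=1024/423] → run A
t=2: vr[A=2048/423 B=1024/423] → run B
t=3: vr[A=2048/423 B=1028608/335439] → run B
t=4: vr[A=2048/423 B=1245184/335439 G=1245184/335439] → run B
t=5: vr[A=2048/423 B=1461760/335439 G=1245184/335439 H=1245184/335439] → run G
t=6: vr[A=2048/423 B=1461760/335439 G=2822650880/667859049 H=1245184/335439] → run H
t=7: vr[A=2048/423 B=1461760/335439 G=2822650880/667859049 H=499228160/88220457] → run G
t=8: vr[A=2048/423 B=1461760/335439 G=3166140416/667859049 H=499228160/88220457] → run B
t=9: vr[A=2048/423 B=1678336/335439 G=3166140416/667859049 H=499228160/88220457] → run G
t=10: vr[A=2048/423 B=1678336/335439 G=3509629952/667859049 H=499228160/88220457] → run A
t=11: vr[A=1024/141 B=1678336/335439 G=3509629952/667859049 H=499228160/88220457] → run B
t=12: vr[A=1024/141 B=1894912/335439 G=3509629952/667859049 H=499228160/88220457] → run G
t=13: vr[A=1024/141 B=1894912/335439 H=499228160/88220457] → run B
t=14: vr[A=1024/141 H=499228160/88220457] → run H
t=15: vr[A=1024/141 H=670972928/88220457] → run A
t=16: vr[A=4096/423 H=670972928/88220457] → run H
t=17: vr[A=4096/423 H=842717696/88220457] → run H
t=18: vr[A=4096/423] → run A
t=19: vr[A=5120/423] → run A
t=20: (idle)
t=21: (idle)
t=22: (idle)
t=23: (idle)
t=24: (idle)

completion order = G, B, H, A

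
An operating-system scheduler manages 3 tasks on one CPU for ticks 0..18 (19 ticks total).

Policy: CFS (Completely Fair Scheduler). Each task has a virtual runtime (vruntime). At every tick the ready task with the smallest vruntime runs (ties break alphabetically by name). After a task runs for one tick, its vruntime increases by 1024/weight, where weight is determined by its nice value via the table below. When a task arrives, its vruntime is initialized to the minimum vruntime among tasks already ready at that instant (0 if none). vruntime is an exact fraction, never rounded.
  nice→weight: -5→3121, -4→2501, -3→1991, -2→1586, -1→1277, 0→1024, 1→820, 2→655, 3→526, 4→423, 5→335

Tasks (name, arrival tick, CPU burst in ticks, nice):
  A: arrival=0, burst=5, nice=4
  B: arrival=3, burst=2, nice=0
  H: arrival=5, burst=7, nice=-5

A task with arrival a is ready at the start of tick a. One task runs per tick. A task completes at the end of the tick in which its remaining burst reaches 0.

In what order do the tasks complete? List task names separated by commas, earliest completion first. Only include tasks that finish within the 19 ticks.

t=0: vr[A=0] → run A
t=1: vr[A=1024/423] → run A
t=2: vr[A=2048/423] → run A
t=3: vr[A=1024/141 B=1024/141] → run A
t=4: vr[A=4096/423 B=1024/141] → run B
t=5: vr[A=4096/423 B=1165/141 H=1165/141] → run B
t=6: vr[A=4096/423 H=1165/141] → run H
t=7: vr[A=4096/423 H=3780349/440061] → run H
t=8: vr[A=4096/423 H=3924733/440061] → run H
t=9: vr[A=4096/423 H=4069117/440061] → run H
t=10: vr[A=4096/423 H=4213501/440061] → run H
t=11: vr[A=4096/423 H=4357885/440061] → run A
t=12: vr[H=4357885/440061] → run H
t=13: vr[H=4502269/440061] → run H
t=14: (idle)
t=15: (idle)
t=16: (idle)
t=17: (idle)
t=18: (idle)

completion order = B, A, H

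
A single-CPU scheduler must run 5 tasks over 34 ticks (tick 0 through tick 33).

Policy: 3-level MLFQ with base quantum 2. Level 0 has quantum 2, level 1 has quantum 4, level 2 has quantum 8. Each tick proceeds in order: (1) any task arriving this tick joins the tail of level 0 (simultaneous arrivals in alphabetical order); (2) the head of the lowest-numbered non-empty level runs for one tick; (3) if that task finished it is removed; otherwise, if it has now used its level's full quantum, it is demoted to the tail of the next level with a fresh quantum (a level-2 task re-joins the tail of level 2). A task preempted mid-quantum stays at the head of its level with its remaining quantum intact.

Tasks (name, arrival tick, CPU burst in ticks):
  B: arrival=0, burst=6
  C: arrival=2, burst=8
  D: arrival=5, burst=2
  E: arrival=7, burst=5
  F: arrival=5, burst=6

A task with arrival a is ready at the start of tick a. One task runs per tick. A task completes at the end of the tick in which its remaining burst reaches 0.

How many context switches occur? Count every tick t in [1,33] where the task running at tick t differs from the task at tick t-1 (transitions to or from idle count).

context switches = 11

t=0: L0/L1/L2 = B/-/- → run B
t=1: L0/L1/L2 = B/-/- → run B
t=2: L0/L1/L2 = C/B/- → run C
t=3: L0/L1/L2 = C/B/- → run C
t=4: L0/L1/L2 = -/BC/- → run B
t=5: L0/L1/L2 = DF/BC/- → run D
t=6: L0/L1/L2 = DF/BC/- → run D
t=7: L0/L1/L2 = FE/BC/- → run F
t=8: L0/L1/L2 = FE/BC/- → run F
t=9: L0/L1/L2 = E/BCF/- → run E
t=10: L0/L1/L2 = E/BCF/- → run E
t=11: L0/L1/L2 = -/BCFE/- → run B
t=12: L0/L1/L2 = -/BCFE/- → run B
t=13: L0/L1/L2 = -/BCFE/- → run B
t=14: L0/L1/L2 = -/CFE/- → run C
t=15: L0/L1/L2 = -/CFE/- → run C
t=16: L0/L1/L2 = -/CFE/- → run C
t=17: L0/L1/L2 = -/CFE/- → run C
t=18: L0/L1/L2 = -/FE/C → run F
t=19: L0/L1/L2 = -/FE/C → run F
t=20: L0/L1/L2 = -/FE/C → run F
t=21: L0/L1/L2 = -/FE/C → run F
t=22: L0/L1/L2 = -/E/C → run E
t=23: L0/L1/L2 = -/E/C → run E
t=24: L0/L1/L2 = -/E/C → run E
t=25: L0/L1/L2 = -/-/C → run C
t=26: L0/L1/L2 = -/-/C → run C
t=27: (idle)
t=28: (idle)
t=29: (idle)
t=30: (idle)
t=31: (idle)
t=32: (idle)
t=33: (idle)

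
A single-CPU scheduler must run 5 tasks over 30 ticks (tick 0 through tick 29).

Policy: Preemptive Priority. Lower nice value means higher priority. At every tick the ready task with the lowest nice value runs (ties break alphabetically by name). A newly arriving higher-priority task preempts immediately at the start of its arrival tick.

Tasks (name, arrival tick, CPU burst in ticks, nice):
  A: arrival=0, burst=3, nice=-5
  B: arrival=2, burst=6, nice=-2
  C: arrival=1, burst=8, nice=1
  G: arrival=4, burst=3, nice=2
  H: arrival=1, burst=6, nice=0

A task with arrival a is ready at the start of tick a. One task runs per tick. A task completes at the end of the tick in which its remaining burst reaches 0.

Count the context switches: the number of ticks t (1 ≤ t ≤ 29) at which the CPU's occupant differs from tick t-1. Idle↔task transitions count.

t=0: ready={A} → run A
t=1: ready={A,C,H} → run A
t=2: ready={A,B,C,H} → run A
t=3: ready={B,C,H} → run B
t=4: ready={B,C,G,H} → run B
t=5: ready={B,C,G,H} → run B
t=6: ready={B,C,G,H} → run B
t=7: ready={B,C,G,H} → run B
t=8: ready={B,C,G,H} → run B
t=9: ready={C,G,H} → run H
t=10: ready={C,G,H} → run H
t=11: ready={C,G,H} → run H
t=12: ready={C,G,H} → run H
t=13: ready={C,G,H} → run H
t=14: ready={C,G,H} → run H
t=15: ready={C,G} → run C
t=16: ready={C,G} → run C
t=17: ready={C,G} → run C
t=18: ready={C,G} → run C
t=19: ready={C,G} → run C
t=20: ready={C,G} → run C
t=21: ready={C,G} → run C
t=22: ready={C,G} → run C
t=23: ready={G} → run G
t=24: ready={G} → run G
t=25: ready={G} → run G
t=26: (idle)
t=27: (idle)
t=28: (idle)
t=29: (idle)

context switches = 5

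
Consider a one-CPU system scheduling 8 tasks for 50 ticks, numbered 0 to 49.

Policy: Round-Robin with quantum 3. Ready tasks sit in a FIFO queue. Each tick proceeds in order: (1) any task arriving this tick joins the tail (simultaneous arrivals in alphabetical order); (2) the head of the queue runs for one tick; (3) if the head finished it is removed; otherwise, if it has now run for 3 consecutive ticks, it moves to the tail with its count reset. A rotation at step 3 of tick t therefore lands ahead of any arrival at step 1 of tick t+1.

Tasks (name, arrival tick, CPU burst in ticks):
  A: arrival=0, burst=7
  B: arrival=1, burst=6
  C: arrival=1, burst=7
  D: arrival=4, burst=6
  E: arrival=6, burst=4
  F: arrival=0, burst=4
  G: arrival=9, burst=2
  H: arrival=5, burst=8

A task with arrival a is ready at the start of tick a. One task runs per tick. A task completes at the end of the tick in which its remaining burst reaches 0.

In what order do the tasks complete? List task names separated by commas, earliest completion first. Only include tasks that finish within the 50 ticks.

t=0: queue=[A,F] q_used=0 → run A
t=1: queue=[A,F,B,C] q_used=1 → run A
t=2: queue=[A,F,B,C] q_used=2 → run A
t=3: queue=[F,B,C,A] q_used=0 → run F
t=4: queue=[F,B,C,A,D] q_used=1 → run F
t=5: queue=[F,B,C,A,D,H] q_used=2 → run F
t=6: queue=[B,C,A,D,H,F,E] q_used=0 → run B
t=7: queue=[B,C,A,D,H,F,E] q_used=1 → run B
t=8: queue=[B,C,A,D,H,F,E] q_used=2 → run B
t=9: queue=[C,A,D,H,F,E,B,G] q_used=0 → run C
t=10: queue=[C,A,D,H,F,E,B,G] q_used=1 → run C
t=11: queue=[C,A,D,H,F,E,B,G] q_used=2 → run C
t=12: queue=[A,D,H,F,E,B,G,C] q_used=0 → run A
t=13: queue=[A,D,H,F,E,B,G,C] q_used=1 → run A
t=14: queue=[A,D,H,F,E,B,G,C] q_used=2 → run A
t=15: queue=[D,H,F,E,B,G,C,A] q_used=0 → run D
t=16: queue=[D,H,F,E,B,G,C,A] q_used=1 → run D
t=17: queue=[D,H,F,E,B,G,C,A] q_used=2 → run D
t=18: queue=[H,F,E,B,G,C,A,D] q_used=0 → run H
t=19: queue=[H,F,E,B,G,C,A,D] q_used=1 → run H
t=20: queue=[H,F,E,B,G,C,A,D] q_used=2 → run H
t=21: queue=[F,E,B,G,C,A,D,H] q_used=0 → run F
t=22: queue=[E,B,G,C,A,D,H] q_used=0 → run E
t=23: queue=[E,B,G,C,A,D,H] q_used=1 → run E
t=24: queue=[E,B,G,C,A,D,H] q_used=2 → run E
t=25: queue=[B,G,C,A,D,H,E] q_used=0 → run B
t=26: queue=[B,G,C,A,D,H,E] q_used=1 → run B
t=27: queue=[B,G,C,A,D,H,E] q_used=2 → run B
t=28: queue=[G,C,A,D,H,E] q_used=0 → run G
t=29: queue=[G,C,A,D,H,E] q_used=1 → run G
t=30: queue=[C,A,D,H,E] q_used=0 → run C
t=31: queue=[C,A,D,H,E] q_used=1 → run C
t=32: queue=[C,A,D,H,E] q_used=2 → run C
t=33: queue=[A,D,H,E,C] q_used=0 → run A
t=34: queue=[D,H,E,C] q_used=0 → run D
t=35: queue=[D,H,E,C] q_used=1 → run D
t=36: queue=[D,H,E,C] q_used=2 → run D
t=37: queue=[H,E,C] q_used=0 → run H
t=38: queue=[H,E,C] q_used=1 → run H
t=39: queue=[H,E,C] q_used=2 → run H
t=40: queue=[E,C,H] q_used=0 → run E
t=41: queue=[C,H] q_used=0 → run C
t=42: queue=[H] q_used=0 → run H
t=43: queue=[H] q_used=1 → run H
t=44: (idle)
t=45: (idle)
t=46: (idle)
t=47: (idle)
t=48: (idle)
t=49: (idle)

completion order = F, B, G, A, D, E, C, H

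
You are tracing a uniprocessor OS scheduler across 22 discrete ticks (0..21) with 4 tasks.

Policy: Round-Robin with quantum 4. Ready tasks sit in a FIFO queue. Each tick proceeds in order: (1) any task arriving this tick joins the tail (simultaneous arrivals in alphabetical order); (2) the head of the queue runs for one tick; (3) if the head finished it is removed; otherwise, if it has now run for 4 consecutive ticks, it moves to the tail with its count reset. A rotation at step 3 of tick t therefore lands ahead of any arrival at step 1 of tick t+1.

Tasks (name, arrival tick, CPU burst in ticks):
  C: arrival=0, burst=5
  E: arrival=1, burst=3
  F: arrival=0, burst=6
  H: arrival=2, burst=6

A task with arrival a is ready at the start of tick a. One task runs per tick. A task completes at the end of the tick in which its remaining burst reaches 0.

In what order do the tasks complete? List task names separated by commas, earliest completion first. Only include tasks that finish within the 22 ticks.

completion order = E, C, F, H

t=0: queue=[C,F] q_used=0 → run C
t=1: queue=[C,F,E] q_used=1 → run C
t=2: queue=[C,F,E,H] q_used=2 → run C
t=3: queue=[C,F,E,H] q_used=3 → run C
t=4: queue=[F,E,H,C] q_used=0 → run F
t=5: queue=[F,E,H,C] q_used=1 → run F
t=6: queue=[F,E,H,C] q_used=2 → run F
t=7: queue=[F,E,H,C] q_used=3 → run F
t=8: queue=[E,H,C,F] q_used=0 → run E
t=9: queue=[E,H,C,F] q_used=1 → run E
t=10: queue=[E,H,C,F] q_used=2 → run E
t=11: queue=[H,C,F] q_used=0 → run H
t=12: queue=[H,C,F] q_used=1 → run H
t=13: queue=[H,C,F] q_used=2 → run H
t=14: queue=[H,C,F] q_used=3 → run H
t=15: queue=[C,F,H] q_used=0 → run C
t=16: queue=[F,H] q_used=0 → run F
t=17: queue=[F,H] q_used=1 → run F
t=18: queue=[H] q_used=0 → run H
t=19: queue=[H] q_used=1 → run H
t=20: (idle)
t=21: (idle)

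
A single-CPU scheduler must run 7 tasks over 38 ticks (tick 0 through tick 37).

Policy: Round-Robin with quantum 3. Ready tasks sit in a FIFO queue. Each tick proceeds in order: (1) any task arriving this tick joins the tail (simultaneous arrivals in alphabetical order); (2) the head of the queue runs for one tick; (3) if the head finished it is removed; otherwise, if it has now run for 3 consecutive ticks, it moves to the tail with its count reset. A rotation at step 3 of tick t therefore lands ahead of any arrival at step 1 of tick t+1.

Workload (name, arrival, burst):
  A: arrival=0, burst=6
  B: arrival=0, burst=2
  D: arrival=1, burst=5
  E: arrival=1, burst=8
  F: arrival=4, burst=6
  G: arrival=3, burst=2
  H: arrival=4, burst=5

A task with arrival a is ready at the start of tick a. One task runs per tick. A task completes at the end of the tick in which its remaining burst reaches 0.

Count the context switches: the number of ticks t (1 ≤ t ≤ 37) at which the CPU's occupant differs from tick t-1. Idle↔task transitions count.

context switches = 13

t=0: queue=[A,B] q_used=0 → run A
t=1: queue=[A,B,D,E] q_used=1 → run A
t=2: queue=[A,B,D,E] q_used=2 → run A
t=3: queue=[B,D,E,A,G] q_used=0 → run B
t=4: queue=[B,D,E,A,G,F,H] q_used=1 → run B
t=5: queue=[D,E,A,G,F,H] q_used=0 → run D
t=6: queue=[D,E,A,G,F,H] q_used=1 → run D
t=7: queue=[D,E,A,G,F,H] q_used=2 → run D
t=8: queue=[E,A,G,F,H,D] q_used=0 → run E
t=9: queue=[E,A,G,F,H,D] q_used=1 → run E
t=10: queue=[E,A,G,F,H,D] q_used=2 → run E
t=11: queue=[A,G,F,H,D,E] q_used=0 → run A
t=12: queue=[A,G,F,H,D,E] q_used=1 → run A
t=13: queue=[A,G,F,H,D,E] q_used=2 → run A
t=14: queue=[G,F,H,D,E] q_used=0 → run G
t=15: queue=[G,F,H,D,E] q_used=1 → run G
t=16: queue=[F,H,D,E] q_used=0 → run F
t=17: queue=[F,H,D,E] q_used=1 → run F
t=18: queue=[F,H,D,E] q_used=2 → run F
t=19: queue=[H,D,E,F] q_used=0 → run H
t=20: queue=[H,D,E,F] q_used=1 → run H
t=21: queue=[H,D,E,F] q_used=2 → run H
t=22: queue=[D,E,F,H] q_used=0 → run D
t=23: queue=[D,E,F,H] q_used=1 → run D
t=24: queue=[E,F,H] q_used=0 → run E
t=25: queue=[E,F,H] q_used=1 → run E
t=26: queue=[E,F,H] q_used=2 → run E
t=27: queue=[F,H,E] q_used=0 → run F
t=28: queue=[F,H,E] q_used=1 → run F
t=29: queue=[F,H,E] q_used=2 → run F
t=30: queue=[H,E] q_used=0 → run H
t=31: queue=[H,E] q_used=1 → run H
t=32: queue=[E] q_used=0 → run E
t=33: queue=[E] q_used=1 → run E
t=34: (idle)
t=35: (idle)
t=36: (idle)
t=37: (idle)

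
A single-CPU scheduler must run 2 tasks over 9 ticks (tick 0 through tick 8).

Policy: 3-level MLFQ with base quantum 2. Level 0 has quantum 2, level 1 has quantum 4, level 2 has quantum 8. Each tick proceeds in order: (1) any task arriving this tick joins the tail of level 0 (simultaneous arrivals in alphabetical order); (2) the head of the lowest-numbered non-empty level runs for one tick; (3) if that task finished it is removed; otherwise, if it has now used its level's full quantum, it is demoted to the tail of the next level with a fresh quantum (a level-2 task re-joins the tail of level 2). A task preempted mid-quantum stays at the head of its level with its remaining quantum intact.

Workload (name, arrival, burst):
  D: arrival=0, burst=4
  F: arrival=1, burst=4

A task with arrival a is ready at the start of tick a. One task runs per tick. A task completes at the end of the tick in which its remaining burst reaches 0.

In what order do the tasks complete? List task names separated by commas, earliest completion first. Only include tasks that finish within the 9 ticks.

completion order = D, F

t=0: L0/L1/L2 = D/-/- → run D
t=1: L0/L1/L2 = DF/-/- → run D
t=2: L0/L1/L2 = F/D/- → run F
t=3: L0/L1/L2 = F/D/- → run F
t=4: L0/L1/L2 = -/DF/- → run D
t=5: L0/L1/L2 = -/DF/- → run D
t=6: L0/L1/L2 = -/F/- → run F
t=7: L0/L1/L2 = -/F/- → run F
t=8: (idle)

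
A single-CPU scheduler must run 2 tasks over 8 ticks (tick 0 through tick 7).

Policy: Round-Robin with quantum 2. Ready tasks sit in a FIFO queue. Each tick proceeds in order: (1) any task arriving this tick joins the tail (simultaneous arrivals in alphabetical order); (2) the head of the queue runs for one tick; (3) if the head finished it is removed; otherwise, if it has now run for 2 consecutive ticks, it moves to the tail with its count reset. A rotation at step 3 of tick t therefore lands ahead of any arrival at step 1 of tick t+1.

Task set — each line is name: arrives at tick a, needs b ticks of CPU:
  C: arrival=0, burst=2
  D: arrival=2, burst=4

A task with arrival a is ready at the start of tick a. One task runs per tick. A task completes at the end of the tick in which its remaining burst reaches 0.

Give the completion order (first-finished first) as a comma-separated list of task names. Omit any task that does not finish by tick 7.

completion order = C, D

t=0: queue=[C] q_used=0 → run C
t=1: queue=[C] q_used=1 → run C
t=2: queue=[D] q_used=0 → run D
t=3: queue=[D] q_used=1 → run D
t=4: queue=[D] q_used=0 → run D
t=5: queue=[D] q_used=1 → run D
t=6: (idle)
t=7: (idle)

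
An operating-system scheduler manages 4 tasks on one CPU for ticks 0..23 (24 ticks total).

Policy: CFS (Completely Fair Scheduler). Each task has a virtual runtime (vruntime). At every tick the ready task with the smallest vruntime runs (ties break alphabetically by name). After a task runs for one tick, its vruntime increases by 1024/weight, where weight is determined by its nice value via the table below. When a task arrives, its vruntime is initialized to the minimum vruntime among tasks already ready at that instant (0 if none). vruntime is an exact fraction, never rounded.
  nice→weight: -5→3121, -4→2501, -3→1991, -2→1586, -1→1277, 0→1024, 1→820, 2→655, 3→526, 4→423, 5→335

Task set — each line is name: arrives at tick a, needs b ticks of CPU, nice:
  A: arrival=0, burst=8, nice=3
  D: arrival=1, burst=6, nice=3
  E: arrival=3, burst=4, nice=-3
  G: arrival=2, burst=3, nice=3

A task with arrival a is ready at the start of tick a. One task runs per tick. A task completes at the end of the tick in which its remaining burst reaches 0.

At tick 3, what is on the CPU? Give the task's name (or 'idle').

running at tick 3 = E

t=0: vr[A=0] → run A
t=1: vr[A=512/263 D=512/263] → run A
t=2: vr[A=1024/263 D=512/263 G=512/263] → run D
t=3: vr[A=1024/263 D=1024/263 E=512/263 G=512/263] → run E
t=4: vr[A=1024/263 D=1024/263 E=1288704/523633 G=512/263] → run G
t=5: vr[A=1024/263 D=1024/263 E=1288704/523633 G=1024/263] → run E
t=6: vr[A=1024/263 D=1024/263 E=1558016/523633 G=1024/263] → run E
t=7: vr[A=1024/263 D=1024/263 E=1827328/523633 G=1024/263] → run E
t=8: vr[A=1024/263 D=1024/263 G=1024/263] → run A
t=9: vr[A=1536/263 D=1024/263 G=1024/263] → run D
t=10: vr[A=1536/263 D=1536/263 G=1024/263] → run G
t=11: vr[A=1536/263 D=1536/263 G=1536/263] → run A
t=12: vr[A=2048/263 D=1536/263 G=1536/263] → run D
t=13: vr[A=2048/263 D=2048/263 G=1536/263] → run G
t=14: vr[A=2048/263 D=2048/263] → run A
t=15: vr[A=2560/263 D=2048/263] → run D
t=16: vr[A=2560/263 D=2560/263] → run A
t=17: vr[A=3072/263 D=2560/263] → run D
t=18: vr[A=3072/263 D=3072/263] → run A
t=19: vr[A=3584/263 D=3072/263] → run D
t=20: vr[A=3584/263] → run A
t=21: (idle)
t=22: (idle)
t=23: (idle)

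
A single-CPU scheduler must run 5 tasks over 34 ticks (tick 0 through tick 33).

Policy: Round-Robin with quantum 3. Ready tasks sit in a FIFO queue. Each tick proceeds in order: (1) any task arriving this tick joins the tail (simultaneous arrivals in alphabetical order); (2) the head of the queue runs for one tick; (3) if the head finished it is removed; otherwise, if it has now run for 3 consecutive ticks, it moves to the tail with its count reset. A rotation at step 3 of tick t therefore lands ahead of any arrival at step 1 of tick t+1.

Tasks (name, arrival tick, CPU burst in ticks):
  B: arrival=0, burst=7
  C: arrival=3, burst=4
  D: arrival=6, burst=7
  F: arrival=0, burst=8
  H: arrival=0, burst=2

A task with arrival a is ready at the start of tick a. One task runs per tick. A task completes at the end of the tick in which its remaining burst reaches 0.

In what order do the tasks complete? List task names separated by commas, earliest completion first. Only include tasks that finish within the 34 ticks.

completion order = H, B, C, F, D

t=0: queue=[B,F,H] q_used=0 → run B
t=1: queue=[B,F,H] q_used=1 → run B
t=2: queue=[B,F,H] q_used=2 → run B
t=3: queue=[F,H,B,C] q_used=0 → run F
t=4: queue=[F,H,B,C] q_used=1 → run F
t=5: queue=[F,H,B,C] q_used=2 → run F
t=6: queue=[H,B,C,F,D] q_used=0 → run H
t=7: queue=[H,B,C,F,D] q_used=1 → run H
t=8: queue=[B,C,F,D] q_used=0 → run B
t=9: queue=[B,C,F,D] q_used=1 → run B
t=10: queue=[B,C,F,D] q_used=2 → run B
t=11: queue=[C,F,D,B] q_used=0 → run C
t=12: queue=[C,F,D,B] q_used=1 → run C
t=13: queue=[C,F,D,B] q_used=2 → run C
t=14: queue=[F,D,B,C] q_used=0 → run F
t=15: queue=[F,D,B,C] q_used=1 → run F
t=16: queue=[F,D,B,C] q_used=2 → run F
t=17: queue=[D,B,C,F] q_used=0 → run D
t=18: queue=[D,B,C,F] q_used=1 → run D
t=19: queue=[D,B,C,F] q_used=2 → run D
t=20: queue=[B,C,F,D] q_used=0 → run B
t=21: queue=[C,F,D] q_used=0 → run C
t=22: queue=[F,D] q_used=0 → run F
t=23: queue=[F,D] q_used=1 → run F
t=24: queue=[D] q_used=0 → run D
t=25: queue=[D] q_used=1 → run D
t=26: queue=[D] q_used=2 → run D
t=27: queue=[D] q_used=0 → run D
t=28: (idle)
t=29: (idle)
t=30: (idle)
t=31: (idle)
t=32: (idle)
t=33: (idle)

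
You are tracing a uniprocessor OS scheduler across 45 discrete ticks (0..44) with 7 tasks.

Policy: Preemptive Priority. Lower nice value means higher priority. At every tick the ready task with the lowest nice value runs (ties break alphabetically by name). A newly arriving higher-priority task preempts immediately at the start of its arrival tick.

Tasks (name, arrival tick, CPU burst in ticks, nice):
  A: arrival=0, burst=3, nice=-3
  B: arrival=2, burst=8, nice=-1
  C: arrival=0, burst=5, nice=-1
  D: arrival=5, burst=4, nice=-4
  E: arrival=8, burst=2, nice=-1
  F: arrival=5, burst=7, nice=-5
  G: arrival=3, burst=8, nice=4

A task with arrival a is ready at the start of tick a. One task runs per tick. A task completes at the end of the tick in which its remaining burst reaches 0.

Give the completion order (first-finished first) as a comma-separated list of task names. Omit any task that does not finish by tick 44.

completion order = A, F, D, B, C, E, G

t=0: ready={A,C} → run A
t=1: ready={A,C} → run A
t=2: ready={A,B,C} → run A
t=3: ready={B,C,G} → run B
t=4: ready={B,C,G} → run B
t=5: ready={B,C,D,F,G} → run F
t=6: ready={B,C,D,F,G} → run F
t=7: ready={B,C,D,F,G} → run F
t=8: ready={B,C,D,E,F,G} → run F
t=9: ready={B,C,D,E,F,G} → run F
t=10: ready={B,C,D,E,F,G} → run F
t=11: ready={B,C,D,E,F,G} → run F
t=12: ready={B,C,D,E,G} → run D
t=13: ready={B,C,D,E,G} → run D
t=14: ready={B,C,D,E,G} → run D
t=15: ready={B,C,D,E,G} → run D
t=16: ready={B,C,E,G} → run B
t=17: ready={B,C,E,G} → run B
t=18: ready={B,C,E,G} → run B
t=19: ready={B,C,E,G} → run B
t=20: ready={B,C,E,G} → run B
t=21: ready={B,C,E,G} → run B
t=22: ready={C,E,G} → run C
t=23: ready={C,E,G} → run C
t=24: ready={C,E,G} → run C
t=25: ready={C,E,G} → run C
t=26: ready={C,E,G} → run C
t=27: ready={E,G} → run E
t=28: ready={E,G} → run E
t=29: ready={G} → run G
t=30: ready={G} → run G
t=31: ready={G} → run G
t=32: ready={G} → run G
t=33: ready={G} → run G
t=34: ready={G} → run G
t=35: ready={G} → run G
t=36: ready={G} → run G
t=37: (idle)
t=38: (idle)
t=39: (idle)
t=40: (idle)
t=41: (idle)
t=42: (idle)
t=43: (idle)
t=44: (idle)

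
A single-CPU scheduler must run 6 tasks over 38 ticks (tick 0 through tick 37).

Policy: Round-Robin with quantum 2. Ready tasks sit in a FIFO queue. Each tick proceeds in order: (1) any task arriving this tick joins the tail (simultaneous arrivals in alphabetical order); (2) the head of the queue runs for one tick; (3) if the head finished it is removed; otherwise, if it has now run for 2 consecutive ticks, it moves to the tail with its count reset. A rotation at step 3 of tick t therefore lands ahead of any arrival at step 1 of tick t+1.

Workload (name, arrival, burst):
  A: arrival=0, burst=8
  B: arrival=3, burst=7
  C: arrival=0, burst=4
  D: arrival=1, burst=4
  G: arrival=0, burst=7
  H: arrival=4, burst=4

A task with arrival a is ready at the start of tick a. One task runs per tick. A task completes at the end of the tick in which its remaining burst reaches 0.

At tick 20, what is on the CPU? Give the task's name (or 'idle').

t=0: queue=[A,C,G] q_used=0 → run A
t=1: queue=[A,C,G,D] q_used=1 → run A
t=2: queue=[C,G,D,A] q_used=0 → run C
t=3: queue=[C,G,D,A,B] q_used=1 → run C
t=4: queue=[G,D,A,B,C,H] q_used=0 → run G
t=5: queue=[G,D,A,B,C,H] q_used=1 → run G
t=6: queue=[D,A,B,C,H,G] q_used=0 → run D
t=7: queue=[D,A,B,C,H,G] q_used=1 → run D
t=8: queue=[A,B,C,H,G,D] q_used=0 → run A
t=9: queue=[A,B,C,H,G,D] q_used=1 → run A
t=10: queue=[B,C,H,G,D,A] q_used=0 → run B
t=11: queue=[B,C,H,G,D,A] q_used=1 → run B
t=12: queue=[C,H,G,D,A,B] q_used=0 → run C
t=13: queue=[C,H,G,D,A,B] q_used=1 → run C
t=14: queue=[H,G,D,A,B] q_used=0 → run H
t=15: queue=[H,G,D,A,B] q_used=1 → run H
t=16: queue=[G,D,A,B,H] q_used=0 → run G
t=17: queue=[G,D,A,B,H] q_used=1 → run G
t=18: queue=[D,A,B,H,G] q_used=0 → run D
t=19: queue=[D,A,B,H,G] q_used=1 → run D
t=20: queue=[A,B,H,G] q_used=0 → run A
t=21: queue=[A,B,H,G] q_used=1 → run A
t=22: queue=[B,H,G,A] q_used=0 → run B
t=23: queue=[B,H,G,A] q_used=1 → run B
t=24: queue=[H,G,A,B] q_used=0 → run H
t=25: queue=[H,G,A,B] q_used=1 → run H
t=26: queue=[G,A,B] q_used=0 → run G
t=27: queue=[G,A,B] q_used=1 → run G
t=28: queue=[A,B,G] q_used=0 → run A
t=29: queue=[A,B,G] q_used=1 → run A
t=30: queue=[B,G] q_used=0 → run B
t=31: queue=[B,G] q_used=1 → run B
t=32: queue=[G,B] q_used=0 → run G
t=33: queue=[B] q_used=0 → run B
t=34: (idle)
t=35: (idle)
t=36: (idle)
t=37: (idle)

running at tick 20 = A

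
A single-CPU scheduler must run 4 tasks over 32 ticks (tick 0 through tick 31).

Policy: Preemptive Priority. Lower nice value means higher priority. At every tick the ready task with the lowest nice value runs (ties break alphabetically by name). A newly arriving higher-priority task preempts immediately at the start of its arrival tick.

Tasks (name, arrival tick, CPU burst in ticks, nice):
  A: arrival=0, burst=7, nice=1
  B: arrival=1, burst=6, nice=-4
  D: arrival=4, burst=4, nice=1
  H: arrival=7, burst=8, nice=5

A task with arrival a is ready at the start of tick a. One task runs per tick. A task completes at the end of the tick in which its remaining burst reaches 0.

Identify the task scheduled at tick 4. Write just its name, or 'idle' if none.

running at tick 4 = B

t=0: ready={A} → run A
t=1: ready={A,B} → run B
t=2: ready={A,B} → run B
t=3: ready={A,B} → run B
t=4: ready={A,B,D} → run B
t=5: ready={A,B,D} → run B
t=6: ready={A,B,D} → run B
t=7: ready={A,D,H} → run A
t=8: ready={A,D,H} → run A
t=9: ready={A,D,H} → run A
t=10: ready={A,D,H} → run A
t=11: ready={A,D,H} → run A
t=12: ready={A,D,H} → run A
t=13: ready={D,H} → run D
t=14: ready={D,H} → run D
t=15: ready={D,H} → run D
t=16: ready={D,H} → run D
t=17: ready={H} → run H
t=18: ready={H} → run H
t=19: ready={H} → run H
t=20: ready={H} → run H
t=21: ready={H} → run H
t=22: ready={H} → run H
t=23: ready={H} → run H
t=24: ready={H} → run H
t=25: (idle)
t=26: (idle)
t=27: (idle)
t=28: (idle)
t=29: (idle)
t=30: (idle)
t=31: (idle)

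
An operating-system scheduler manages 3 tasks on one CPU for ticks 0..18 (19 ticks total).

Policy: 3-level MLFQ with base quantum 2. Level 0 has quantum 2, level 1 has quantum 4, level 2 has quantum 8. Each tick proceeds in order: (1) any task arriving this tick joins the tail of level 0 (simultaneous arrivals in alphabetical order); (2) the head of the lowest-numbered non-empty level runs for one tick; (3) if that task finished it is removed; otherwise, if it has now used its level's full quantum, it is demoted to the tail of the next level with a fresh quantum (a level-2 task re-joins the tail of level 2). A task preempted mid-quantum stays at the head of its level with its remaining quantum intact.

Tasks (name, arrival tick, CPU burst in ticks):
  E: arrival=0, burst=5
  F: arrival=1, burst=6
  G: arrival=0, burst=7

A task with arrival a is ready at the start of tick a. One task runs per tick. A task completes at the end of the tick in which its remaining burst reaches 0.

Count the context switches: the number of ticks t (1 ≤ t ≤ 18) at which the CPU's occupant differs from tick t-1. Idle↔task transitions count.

context switches = 7

t=0: L0/L1/L2 = EG/-/- → run E
t=1: L0/L1/L2 = EGF/-/- → run E
t=2: L0/L1/L2 = GF/E/- → run G
t=3: L0/L1/L2 = GF/E/- → run G
t=4: L0/L1/L2 = F/EG/- → run F
t=5: L0/L1/L2 = F/EG/- → run F
t=6: L0/L1/L2 = -/EGF/- → run E
t=7: L0/L1/L2 = -/EGF/- → run E
t=8: L0/L1/L2 = -/EGF/- → run E
t=9: L0/L1/L2 = -/GF/- → run G
t=10: L0/L1/L2 = -/GF/- → run G
t=11: L0/L1/L2 = -/GF/- → run G
t=12: L0/L1/L2 = -/GF/- → run G
t=13: L0/L1/L2 = -/F/G → run F
t=14: L0/L1/L2 = -/F/G → run F
t=15: L0/L1/L2 = -/F/G → run F
t=16: L0/L1/L2 = -/F/G → run F
t=17: L0/L1/L2 = -/-/G → run G
t=18: (idle)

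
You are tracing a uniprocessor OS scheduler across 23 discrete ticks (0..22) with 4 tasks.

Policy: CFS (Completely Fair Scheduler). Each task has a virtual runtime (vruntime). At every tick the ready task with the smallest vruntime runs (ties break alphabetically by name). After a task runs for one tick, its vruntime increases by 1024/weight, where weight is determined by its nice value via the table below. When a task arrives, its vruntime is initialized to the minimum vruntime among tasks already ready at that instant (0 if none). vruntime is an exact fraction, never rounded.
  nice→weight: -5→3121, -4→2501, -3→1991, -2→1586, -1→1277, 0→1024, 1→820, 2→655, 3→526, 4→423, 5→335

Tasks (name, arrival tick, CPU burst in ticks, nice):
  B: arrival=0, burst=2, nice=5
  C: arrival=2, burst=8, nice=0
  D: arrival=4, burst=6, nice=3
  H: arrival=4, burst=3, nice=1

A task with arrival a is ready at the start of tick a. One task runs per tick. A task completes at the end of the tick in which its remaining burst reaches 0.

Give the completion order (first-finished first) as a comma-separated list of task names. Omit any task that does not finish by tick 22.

completion order = B, H, C, D

t=0: vr[B=0] → run B
t=1: vr[B=1024/335] → run B
t=2: vr[C=0] → run C
t=3: vr[C=1] → run C
t=4: vr[C=2 D=2 H=2] → run C
t=5: vr[C=3 D=2 H=2] → run D
t=6: vr[C=3 D=1038/263 H=2] → run H
t=7: vr[C=3 D=1038/263 H=666/205] → run C
t=8: vr[C=4 D=1038/263 H=666/205] → run H
t=9: vr[C=4 D=1038/263 H=922/205] → run D
t=10: vr[C=4 D=1550/263 H=922/205] → run C
t=11: vr[C=5 D=1550/263 H=922/205] → run H
t=12: vr[C=5 D=1550/263] → run C
t=13: vr[C=6 D=1550/263] → run D
t=14: vr[C=6 D=2062/263] → run C
t=15: vr[C=7 D=2062/263] → run C
t=16: vr[D=2062/263] → run D
t=17: vr[D=2574/263] → run D
t=18: vr[D=3086/263] → run D
t=19: (idle)
t=20: (idle)
t=21: (idle)
t=22: (idle)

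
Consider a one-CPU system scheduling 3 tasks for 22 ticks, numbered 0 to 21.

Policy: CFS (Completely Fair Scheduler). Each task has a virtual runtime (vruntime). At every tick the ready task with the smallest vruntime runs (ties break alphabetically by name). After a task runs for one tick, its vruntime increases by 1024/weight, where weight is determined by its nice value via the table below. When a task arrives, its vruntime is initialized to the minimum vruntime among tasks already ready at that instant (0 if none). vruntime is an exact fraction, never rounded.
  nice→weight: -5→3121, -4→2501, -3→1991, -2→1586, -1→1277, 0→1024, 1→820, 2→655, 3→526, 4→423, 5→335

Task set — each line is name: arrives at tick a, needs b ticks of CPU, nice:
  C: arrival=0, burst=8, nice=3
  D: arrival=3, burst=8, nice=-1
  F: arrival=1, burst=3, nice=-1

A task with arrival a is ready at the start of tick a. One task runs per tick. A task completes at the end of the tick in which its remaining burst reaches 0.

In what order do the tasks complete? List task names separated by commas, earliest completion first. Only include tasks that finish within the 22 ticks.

completion order = F, D, C

t=0: vr[C=0] → run C
t=1: vr[C=512/263 F=512/263] → run C
t=2: vr[C=1024/263 F=512/263] → run F
t=3: vr[C=1024/263 D=923136/335851 F=923136/335851] → run D
t=4: vr[C=1024/263 D=1192448/335851 F=923136/335851] → run F
t=5: vr[C=1024/263 D=1192448/335851 F=1192448/335851] → run D
t=6: vr[C=1024/263 D=1461760/335851 F=1192448/335851] → run F
t=7: vr[C=1024/263 D=1461760/335851] → run C
t=8: vr[C=1536/263 D=1461760/335851] → run D
t=9: vr[C=1536/263 D=1731072/335851] → run D
t=10: vr[C=1536/263 D=2000384/335851] → run C
t=11: vr[C=2048/263 D=2000384/335851] → run D
t=12: vr[C=2048/263 D=2269696/335851] → run D
t=13: vr[C=2048/263 D=2539008/335851] → run D
t=14: vr[C=2048/263 D=2808320/335851] → run C
t=15: vr[C=2560/263 D=2808320/335851] → run D
t=16: vr[C=2560/263] → run C
t=17: vr[C=3072/263] → run C
t=18: vr[C=3584/263] → run C
t=19: (idle)
t=20: (idle)
t=21: (idle)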